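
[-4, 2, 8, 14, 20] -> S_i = -4 + 6*i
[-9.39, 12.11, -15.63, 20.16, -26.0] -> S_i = -9.39*(-1.29)^i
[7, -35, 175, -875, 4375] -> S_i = 7*-5^i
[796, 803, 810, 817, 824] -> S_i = 796 + 7*i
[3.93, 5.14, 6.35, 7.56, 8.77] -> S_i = 3.93 + 1.21*i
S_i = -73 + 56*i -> [-73, -17, 39, 95, 151]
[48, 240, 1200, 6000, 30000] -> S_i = 48*5^i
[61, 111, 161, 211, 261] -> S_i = 61 + 50*i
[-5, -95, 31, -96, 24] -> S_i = Random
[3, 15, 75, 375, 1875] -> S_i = 3*5^i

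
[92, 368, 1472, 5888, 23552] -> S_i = 92*4^i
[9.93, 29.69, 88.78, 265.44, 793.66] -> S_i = 9.93*2.99^i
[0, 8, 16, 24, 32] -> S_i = 0 + 8*i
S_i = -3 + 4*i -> [-3, 1, 5, 9, 13]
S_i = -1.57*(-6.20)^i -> [-1.57, 9.73, -60.35, 374.17, -2319.88]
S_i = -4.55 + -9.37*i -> [-4.55, -13.92, -23.29, -32.66, -42.03]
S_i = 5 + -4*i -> [5, 1, -3, -7, -11]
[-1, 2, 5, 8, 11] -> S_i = -1 + 3*i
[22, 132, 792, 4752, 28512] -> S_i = 22*6^i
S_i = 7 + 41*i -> [7, 48, 89, 130, 171]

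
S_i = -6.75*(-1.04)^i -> [-6.75, 7.02, -7.3, 7.59, -7.9]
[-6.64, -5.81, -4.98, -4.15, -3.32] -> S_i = -6.64 + 0.83*i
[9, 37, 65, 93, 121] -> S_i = 9 + 28*i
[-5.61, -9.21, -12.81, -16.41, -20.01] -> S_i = -5.61 + -3.60*i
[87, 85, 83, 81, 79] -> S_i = 87 + -2*i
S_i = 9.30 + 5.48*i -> [9.3, 14.78, 20.26, 25.74, 31.22]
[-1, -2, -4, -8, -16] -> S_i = -1*2^i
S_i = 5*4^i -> [5, 20, 80, 320, 1280]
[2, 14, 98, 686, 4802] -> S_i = 2*7^i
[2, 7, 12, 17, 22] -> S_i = 2 + 5*i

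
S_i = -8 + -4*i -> [-8, -12, -16, -20, -24]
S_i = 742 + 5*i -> [742, 747, 752, 757, 762]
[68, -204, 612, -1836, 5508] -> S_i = 68*-3^i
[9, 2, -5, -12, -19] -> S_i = 9 + -7*i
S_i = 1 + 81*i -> [1, 82, 163, 244, 325]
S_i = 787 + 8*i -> [787, 795, 803, 811, 819]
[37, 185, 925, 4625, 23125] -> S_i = 37*5^i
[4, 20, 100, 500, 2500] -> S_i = 4*5^i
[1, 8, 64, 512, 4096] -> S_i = 1*8^i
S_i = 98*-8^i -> [98, -784, 6272, -50176, 401408]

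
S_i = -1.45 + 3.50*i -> [-1.45, 2.05, 5.55, 9.05, 12.55]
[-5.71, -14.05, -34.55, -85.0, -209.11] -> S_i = -5.71*2.46^i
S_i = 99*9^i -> [99, 891, 8019, 72171, 649539]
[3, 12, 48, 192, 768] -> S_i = 3*4^i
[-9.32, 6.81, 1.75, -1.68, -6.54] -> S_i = Random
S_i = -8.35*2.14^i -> [-8.35, -17.87, -38.24, -81.83, -175.12]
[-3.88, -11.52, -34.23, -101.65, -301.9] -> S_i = -3.88*2.97^i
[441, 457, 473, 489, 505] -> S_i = 441 + 16*i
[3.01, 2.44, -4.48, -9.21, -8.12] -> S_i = Random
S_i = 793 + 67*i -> [793, 860, 927, 994, 1061]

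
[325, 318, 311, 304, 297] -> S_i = 325 + -7*i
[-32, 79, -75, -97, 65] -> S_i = Random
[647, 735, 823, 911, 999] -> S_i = 647 + 88*i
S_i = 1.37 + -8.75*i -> [1.37, -7.38, -16.13, -24.88, -33.63]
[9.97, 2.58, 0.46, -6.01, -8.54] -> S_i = Random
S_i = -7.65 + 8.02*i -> [-7.65, 0.37, 8.39, 16.41, 24.43]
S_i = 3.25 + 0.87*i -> [3.25, 4.12, 4.99, 5.86, 6.73]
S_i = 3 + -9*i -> [3, -6, -15, -24, -33]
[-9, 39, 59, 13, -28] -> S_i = Random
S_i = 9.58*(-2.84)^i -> [9.58, -27.21, 77.27, -219.44, 623.22]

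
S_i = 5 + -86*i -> [5, -81, -167, -253, -339]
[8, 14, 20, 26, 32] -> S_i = 8 + 6*i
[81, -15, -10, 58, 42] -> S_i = Random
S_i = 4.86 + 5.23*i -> [4.86, 10.09, 15.32, 20.55, 25.78]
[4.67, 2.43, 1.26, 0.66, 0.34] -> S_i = 4.67*0.52^i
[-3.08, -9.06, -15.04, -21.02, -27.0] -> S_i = -3.08 + -5.98*i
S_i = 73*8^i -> [73, 584, 4672, 37376, 299008]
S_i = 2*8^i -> [2, 16, 128, 1024, 8192]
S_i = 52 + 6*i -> [52, 58, 64, 70, 76]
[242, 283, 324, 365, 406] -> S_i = 242 + 41*i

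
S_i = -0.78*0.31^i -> [-0.78, -0.24, -0.07, -0.02, -0.01]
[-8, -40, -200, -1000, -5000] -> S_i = -8*5^i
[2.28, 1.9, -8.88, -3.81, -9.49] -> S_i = Random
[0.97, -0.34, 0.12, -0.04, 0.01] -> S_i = 0.97*(-0.35)^i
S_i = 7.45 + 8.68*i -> [7.45, 16.13, 24.81, 33.49, 42.17]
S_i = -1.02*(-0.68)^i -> [-1.02, 0.69, -0.47, 0.32, -0.22]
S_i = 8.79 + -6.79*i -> [8.79, 2.0, -4.79, -11.58, -18.37]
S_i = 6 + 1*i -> [6, 7, 8, 9, 10]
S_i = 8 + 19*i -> [8, 27, 46, 65, 84]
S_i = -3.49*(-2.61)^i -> [-3.49, 9.11, -23.77, 62.05, -161.95]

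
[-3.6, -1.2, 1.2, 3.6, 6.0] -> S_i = -3.60 + 2.40*i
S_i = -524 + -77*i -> [-524, -601, -678, -755, -832]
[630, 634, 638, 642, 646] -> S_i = 630 + 4*i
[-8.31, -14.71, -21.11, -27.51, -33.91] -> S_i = -8.31 + -6.40*i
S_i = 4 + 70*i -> [4, 74, 144, 214, 284]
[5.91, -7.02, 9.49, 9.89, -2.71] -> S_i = Random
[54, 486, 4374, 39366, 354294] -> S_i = 54*9^i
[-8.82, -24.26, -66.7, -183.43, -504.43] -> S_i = -8.82*2.75^i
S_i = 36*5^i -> [36, 180, 900, 4500, 22500]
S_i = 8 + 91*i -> [8, 99, 190, 281, 372]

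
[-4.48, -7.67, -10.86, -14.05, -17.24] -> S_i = -4.48 + -3.19*i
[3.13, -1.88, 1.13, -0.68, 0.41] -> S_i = 3.13*(-0.60)^i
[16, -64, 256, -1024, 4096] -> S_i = 16*-4^i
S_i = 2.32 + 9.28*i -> [2.32, 11.6, 20.88, 30.16, 39.44]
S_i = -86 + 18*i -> [-86, -68, -50, -32, -14]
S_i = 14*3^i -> [14, 42, 126, 378, 1134]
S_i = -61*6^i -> [-61, -366, -2196, -13176, -79056]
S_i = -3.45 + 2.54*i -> [-3.45, -0.91, 1.63, 4.17, 6.71]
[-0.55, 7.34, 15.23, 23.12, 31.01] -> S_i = -0.55 + 7.89*i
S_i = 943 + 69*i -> [943, 1012, 1081, 1150, 1219]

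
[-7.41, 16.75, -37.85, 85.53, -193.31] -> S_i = -7.41*(-2.26)^i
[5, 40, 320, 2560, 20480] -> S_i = 5*8^i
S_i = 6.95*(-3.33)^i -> [6.95, -23.14, 77.07, -256.64, 854.6]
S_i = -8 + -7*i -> [-8, -15, -22, -29, -36]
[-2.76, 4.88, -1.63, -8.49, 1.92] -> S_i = Random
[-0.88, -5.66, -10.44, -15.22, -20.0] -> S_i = -0.88 + -4.78*i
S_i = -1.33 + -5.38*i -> [-1.33, -6.71, -12.09, -17.47, -22.85]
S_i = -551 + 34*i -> [-551, -517, -483, -449, -415]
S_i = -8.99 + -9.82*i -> [-8.99, -18.81, -28.63, -38.45, -48.27]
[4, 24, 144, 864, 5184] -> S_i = 4*6^i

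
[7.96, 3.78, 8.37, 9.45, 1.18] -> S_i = Random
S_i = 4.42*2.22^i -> [4.42, 9.81, 21.78, 48.36, 107.36]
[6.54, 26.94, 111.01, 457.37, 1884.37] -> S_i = 6.54*4.12^i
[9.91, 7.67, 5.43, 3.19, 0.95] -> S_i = 9.91 + -2.24*i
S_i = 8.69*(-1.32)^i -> [8.69, -11.47, 15.14, -19.99, 26.38]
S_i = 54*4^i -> [54, 216, 864, 3456, 13824]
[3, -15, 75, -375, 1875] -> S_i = 3*-5^i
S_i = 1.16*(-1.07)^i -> [1.16, -1.24, 1.33, -1.42, 1.52]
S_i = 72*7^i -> [72, 504, 3528, 24696, 172872]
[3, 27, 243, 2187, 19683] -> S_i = 3*9^i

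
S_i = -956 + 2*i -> [-956, -954, -952, -950, -948]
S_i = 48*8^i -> [48, 384, 3072, 24576, 196608]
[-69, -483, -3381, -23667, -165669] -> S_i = -69*7^i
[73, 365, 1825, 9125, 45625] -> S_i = 73*5^i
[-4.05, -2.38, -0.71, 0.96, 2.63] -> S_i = -4.05 + 1.67*i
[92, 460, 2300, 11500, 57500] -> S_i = 92*5^i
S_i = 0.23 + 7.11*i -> [0.23, 7.34, 14.45, 21.56, 28.67]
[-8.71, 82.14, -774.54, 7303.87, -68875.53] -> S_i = -8.71*(-9.43)^i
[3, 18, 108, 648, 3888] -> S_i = 3*6^i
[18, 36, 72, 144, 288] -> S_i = 18*2^i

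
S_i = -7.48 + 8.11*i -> [-7.48, 0.63, 8.74, 16.85, 24.96]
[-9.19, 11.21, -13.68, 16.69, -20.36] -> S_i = -9.19*(-1.22)^i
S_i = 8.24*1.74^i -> [8.24, 14.34, 24.95, 43.41, 75.53]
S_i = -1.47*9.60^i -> [-1.47, -14.11, -135.48, -1300.56, -12485.39]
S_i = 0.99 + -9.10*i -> [0.99, -8.11, -17.21, -26.31, -35.41]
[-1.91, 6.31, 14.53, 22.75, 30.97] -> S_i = -1.91 + 8.22*i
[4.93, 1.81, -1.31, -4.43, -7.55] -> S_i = 4.93 + -3.12*i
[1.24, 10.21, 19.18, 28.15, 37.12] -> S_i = 1.24 + 8.97*i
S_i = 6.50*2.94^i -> [6.5, 19.11, 56.18, 165.18, 485.63]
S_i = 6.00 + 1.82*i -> [6.0, 7.82, 9.64, 11.46, 13.28]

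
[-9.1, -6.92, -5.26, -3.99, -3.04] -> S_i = -9.10*0.76^i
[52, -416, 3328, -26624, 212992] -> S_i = 52*-8^i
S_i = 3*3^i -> [3, 9, 27, 81, 243]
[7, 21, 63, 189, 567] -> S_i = 7*3^i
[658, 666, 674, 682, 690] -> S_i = 658 + 8*i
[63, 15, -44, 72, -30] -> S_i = Random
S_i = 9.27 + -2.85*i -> [9.27, 6.42, 3.57, 0.72, -2.13]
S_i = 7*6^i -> [7, 42, 252, 1512, 9072]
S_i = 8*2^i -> [8, 16, 32, 64, 128]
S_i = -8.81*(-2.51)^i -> [-8.81, 22.11, -55.5, 139.31, -349.68]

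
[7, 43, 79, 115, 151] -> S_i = 7 + 36*i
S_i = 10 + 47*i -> [10, 57, 104, 151, 198]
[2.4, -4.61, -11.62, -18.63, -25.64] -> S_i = 2.40 + -7.01*i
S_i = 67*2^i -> [67, 134, 268, 536, 1072]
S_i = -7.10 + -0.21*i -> [-7.1, -7.31, -7.52, -7.73, -7.94]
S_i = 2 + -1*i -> [2, 1, 0, -1, -2]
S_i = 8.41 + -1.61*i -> [8.41, 6.8, 5.19, 3.58, 1.97]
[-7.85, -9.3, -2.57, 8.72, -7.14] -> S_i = Random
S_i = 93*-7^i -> [93, -651, 4557, -31899, 223293]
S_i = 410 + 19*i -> [410, 429, 448, 467, 486]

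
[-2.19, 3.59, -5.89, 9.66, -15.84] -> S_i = -2.19*(-1.64)^i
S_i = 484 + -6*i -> [484, 478, 472, 466, 460]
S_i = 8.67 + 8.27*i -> [8.67, 16.94, 25.21, 33.48, 41.75]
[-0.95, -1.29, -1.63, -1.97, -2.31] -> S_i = -0.95 + -0.34*i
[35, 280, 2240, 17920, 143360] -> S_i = 35*8^i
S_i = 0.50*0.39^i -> [0.5, 0.2, 0.08, 0.03, 0.01]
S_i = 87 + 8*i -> [87, 95, 103, 111, 119]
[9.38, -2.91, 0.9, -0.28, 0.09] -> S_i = 9.38*(-0.31)^i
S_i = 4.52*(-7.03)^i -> [4.52, -31.78, 223.38, -1570.38, 11039.76]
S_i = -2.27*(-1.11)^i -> [-2.27, 2.52, -2.8, 3.1, -3.45]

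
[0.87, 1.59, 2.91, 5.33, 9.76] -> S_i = 0.87*1.83^i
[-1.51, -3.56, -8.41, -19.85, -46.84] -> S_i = -1.51*2.36^i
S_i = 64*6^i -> [64, 384, 2304, 13824, 82944]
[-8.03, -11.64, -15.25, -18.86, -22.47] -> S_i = -8.03 + -3.61*i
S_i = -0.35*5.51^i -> [-0.35, -1.93, -10.63, -58.55, -322.61]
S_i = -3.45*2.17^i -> [-3.45, -7.49, -16.25, -35.25, -76.5]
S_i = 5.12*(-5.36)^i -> [5.12, -27.44, 147.1, -788.43, 4226.0]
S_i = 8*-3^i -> [8, -24, 72, -216, 648]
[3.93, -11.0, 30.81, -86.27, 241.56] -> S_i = 3.93*(-2.80)^i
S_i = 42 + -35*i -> [42, 7, -28, -63, -98]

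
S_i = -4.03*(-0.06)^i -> [-4.03, 0.24, -0.01, 0.0, -0.0]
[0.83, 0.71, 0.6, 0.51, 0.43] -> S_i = 0.83*0.85^i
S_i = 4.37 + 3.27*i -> [4.37, 7.64, 10.91, 14.18, 17.45]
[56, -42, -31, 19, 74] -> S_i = Random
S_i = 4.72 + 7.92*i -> [4.72, 12.64, 20.56, 28.48, 36.4]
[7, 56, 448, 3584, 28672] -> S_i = 7*8^i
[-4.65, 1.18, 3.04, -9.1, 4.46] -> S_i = Random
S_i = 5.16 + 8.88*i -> [5.16, 14.04, 22.92, 31.8, 40.68]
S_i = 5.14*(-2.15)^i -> [5.14, -11.05, 23.76, -51.08, 109.83]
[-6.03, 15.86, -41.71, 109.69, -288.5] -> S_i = -6.03*(-2.63)^i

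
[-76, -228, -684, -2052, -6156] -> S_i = -76*3^i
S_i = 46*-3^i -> [46, -138, 414, -1242, 3726]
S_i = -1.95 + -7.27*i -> [-1.95, -9.22, -16.49, -23.76, -31.03]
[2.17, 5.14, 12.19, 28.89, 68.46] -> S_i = 2.17*2.37^i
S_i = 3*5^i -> [3, 15, 75, 375, 1875]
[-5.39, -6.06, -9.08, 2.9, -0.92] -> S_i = Random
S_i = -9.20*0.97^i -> [-9.2, -8.92, -8.66, -8.4, -8.14]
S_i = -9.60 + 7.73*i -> [-9.6, -1.87, 5.86, 13.59, 21.32]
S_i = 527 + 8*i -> [527, 535, 543, 551, 559]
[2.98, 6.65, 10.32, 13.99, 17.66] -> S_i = 2.98 + 3.67*i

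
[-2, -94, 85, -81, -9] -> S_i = Random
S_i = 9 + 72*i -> [9, 81, 153, 225, 297]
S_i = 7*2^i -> [7, 14, 28, 56, 112]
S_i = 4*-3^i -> [4, -12, 36, -108, 324]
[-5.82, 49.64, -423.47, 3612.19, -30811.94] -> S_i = -5.82*(-8.53)^i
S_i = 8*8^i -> [8, 64, 512, 4096, 32768]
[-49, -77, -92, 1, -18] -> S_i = Random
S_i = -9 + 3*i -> [-9, -6, -3, 0, 3]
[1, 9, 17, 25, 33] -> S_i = 1 + 8*i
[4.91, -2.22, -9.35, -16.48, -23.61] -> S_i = 4.91 + -7.13*i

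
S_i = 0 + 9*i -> [0, 9, 18, 27, 36]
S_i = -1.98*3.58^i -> [-1.98, -7.09, -25.38, -90.85, -325.24]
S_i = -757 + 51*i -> [-757, -706, -655, -604, -553]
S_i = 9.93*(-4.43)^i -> [9.93, -43.99, 194.88, -863.3, 3824.41]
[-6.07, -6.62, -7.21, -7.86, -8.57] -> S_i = -6.07*1.09^i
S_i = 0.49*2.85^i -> [0.49, 1.4, 3.98, 11.34, 32.33]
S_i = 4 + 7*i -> [4, 11, 18, 25, 32]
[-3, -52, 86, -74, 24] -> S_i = Random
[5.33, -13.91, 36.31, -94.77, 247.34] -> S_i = 5.33*(-2.61)^i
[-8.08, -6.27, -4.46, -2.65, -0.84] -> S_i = -8.08 + 1.81*i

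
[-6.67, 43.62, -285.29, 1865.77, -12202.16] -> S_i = -6.67*(-6.54)^i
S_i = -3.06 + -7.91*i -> [-3.06, -10.97, -18.88, -26.79, -34.7]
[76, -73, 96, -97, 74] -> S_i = Random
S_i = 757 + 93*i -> [757, 850, 943, 1036, 1129]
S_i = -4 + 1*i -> [-4, -3, -2, -1, 0]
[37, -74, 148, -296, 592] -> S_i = 37*-2^i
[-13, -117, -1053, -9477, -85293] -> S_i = -13*9^i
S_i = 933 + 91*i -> [933, 1024, 1115, 1206, 1297]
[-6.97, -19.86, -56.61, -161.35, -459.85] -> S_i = -6.97*2.85^i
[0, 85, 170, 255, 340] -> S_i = 0 + 85*i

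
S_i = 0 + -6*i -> [0, -6, -12, -18, -24]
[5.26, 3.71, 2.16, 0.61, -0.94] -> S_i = 5.26 + -1.55*i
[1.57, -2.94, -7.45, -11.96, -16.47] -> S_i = 1.57 + -4.51*i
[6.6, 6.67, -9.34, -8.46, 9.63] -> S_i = Random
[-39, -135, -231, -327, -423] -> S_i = -39 + -96*i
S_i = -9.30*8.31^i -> [-9.3, -77.28, -642.22, -5336.86, -44349.33]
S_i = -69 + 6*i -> [-69, -63, -57, -51, -45]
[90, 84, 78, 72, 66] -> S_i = 90 + -6*i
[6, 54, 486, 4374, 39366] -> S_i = 6*9^i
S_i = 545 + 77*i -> [545, 622, 699, 776, 853]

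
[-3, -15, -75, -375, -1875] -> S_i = -3*5^i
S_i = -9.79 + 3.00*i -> [-9.79, -6.79, -3.79, -0.79, 2.21]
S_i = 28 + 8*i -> [28, 36, 44, 52, 60]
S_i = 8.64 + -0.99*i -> [8.64, 7.65, 6.66, 5.67, 4.68]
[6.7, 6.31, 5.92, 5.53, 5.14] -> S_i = 6.70 + -0.39*i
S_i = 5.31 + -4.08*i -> [5.31, 1.23, -2.85, -6.93, -11.01]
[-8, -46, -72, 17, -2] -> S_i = Random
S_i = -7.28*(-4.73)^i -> [-7.28, 34.43, -162.87, 770.4, -3643.98]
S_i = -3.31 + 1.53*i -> [-3.31, -1.78, -0.25, 1.28, 2.81]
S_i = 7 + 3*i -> [7, 10, 13, 16, 19]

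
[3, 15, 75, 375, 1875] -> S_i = 3*5^i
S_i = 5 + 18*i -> [5, 23, 41, 59, 77]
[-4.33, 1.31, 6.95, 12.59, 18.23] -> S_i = -4.33 + 5.64*i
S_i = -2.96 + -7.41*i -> [-2.96, -10.37, -17.78, -25.19, -32.6]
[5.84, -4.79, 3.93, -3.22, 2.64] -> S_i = 5.84*(-0.82)^i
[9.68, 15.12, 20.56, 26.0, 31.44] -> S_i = 9.68 + 5.44*i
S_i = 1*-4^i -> [1, -4, 16, -64, 256]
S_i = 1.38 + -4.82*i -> [1.38, -3.44, -8.26, -13.08, -17.9]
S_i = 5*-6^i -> [5, -30, 180, -1080, 6480]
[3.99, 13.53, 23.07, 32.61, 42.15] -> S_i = 3.99 + 9.54*i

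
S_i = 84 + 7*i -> [84, 91, 98, 105, 112]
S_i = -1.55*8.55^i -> [-1.55, -13.25, -113.31, -968.79, -8283.16]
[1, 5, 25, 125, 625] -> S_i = 1*5^i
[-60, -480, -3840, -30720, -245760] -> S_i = -60*8^i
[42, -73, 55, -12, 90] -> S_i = Random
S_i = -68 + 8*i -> [-68, -60, -52, -44, -36]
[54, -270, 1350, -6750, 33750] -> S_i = 54*-5^i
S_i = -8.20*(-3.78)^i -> [-8.2, 31.0, -117.16, 442.88, -1674.1]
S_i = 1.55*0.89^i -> [1.55, 1.38, 1.23, 1.09, 0.97]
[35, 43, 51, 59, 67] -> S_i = 35 + 8*i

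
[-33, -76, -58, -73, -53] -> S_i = Random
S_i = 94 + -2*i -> [94, 92, 90, 88, 86]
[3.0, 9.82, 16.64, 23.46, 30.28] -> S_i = 3.00 + 6.82*i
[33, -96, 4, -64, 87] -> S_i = Random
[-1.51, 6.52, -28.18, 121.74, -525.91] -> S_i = -1.51*(-4.32)^i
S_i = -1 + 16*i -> [-1, 15, 31, 47, 63]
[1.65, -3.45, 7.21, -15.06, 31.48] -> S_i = 1.65*(-2.09)^i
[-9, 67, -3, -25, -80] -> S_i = Random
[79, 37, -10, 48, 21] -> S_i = Random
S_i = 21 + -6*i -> [21, 15, 9, 3, -3]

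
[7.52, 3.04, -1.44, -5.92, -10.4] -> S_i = 7.52 + -4.48*i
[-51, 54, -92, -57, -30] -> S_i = Random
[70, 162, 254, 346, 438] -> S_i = 70 + 92*i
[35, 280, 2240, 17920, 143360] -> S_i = 35*8^i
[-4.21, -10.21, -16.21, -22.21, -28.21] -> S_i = -4.21 + -6.00*i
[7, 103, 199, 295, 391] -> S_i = 7 + 96*i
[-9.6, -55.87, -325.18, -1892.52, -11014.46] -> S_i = -9.60*5.82^i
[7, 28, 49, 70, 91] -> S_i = 7 + 21*i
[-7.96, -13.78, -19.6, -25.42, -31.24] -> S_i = -7.96 + -5.82*i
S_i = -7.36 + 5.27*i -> [-7.36, -2.09, 3.18, 8.45, 13.72]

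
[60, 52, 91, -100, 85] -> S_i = Random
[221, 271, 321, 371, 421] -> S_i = 221 + 50*i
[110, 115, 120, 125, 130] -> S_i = 110 + 5*i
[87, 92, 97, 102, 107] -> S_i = 87 + 5*i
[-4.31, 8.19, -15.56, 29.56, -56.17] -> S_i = -4.31*(-1.90)^i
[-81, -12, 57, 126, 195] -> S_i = -81 + 69*i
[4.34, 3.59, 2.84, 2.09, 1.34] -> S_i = 4.34 + -0.75*i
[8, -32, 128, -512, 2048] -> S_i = 8*-4^i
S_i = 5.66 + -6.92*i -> [5.66, -1.26, -8.18, -15.1, -22.02]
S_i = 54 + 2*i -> [54, 56, 58, 60, 62]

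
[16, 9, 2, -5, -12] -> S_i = 16 + -7*i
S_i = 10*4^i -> [10, 40, 160, 640, 2560]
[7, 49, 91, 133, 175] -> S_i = 7 + 42*i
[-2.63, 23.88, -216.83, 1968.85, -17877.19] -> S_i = -2.63*(-9.08)^i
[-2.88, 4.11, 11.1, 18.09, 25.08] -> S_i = -2.88 + 6.99*i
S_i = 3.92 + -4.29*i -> [3.92, -0.37, -4.66, -8.95, -13.24]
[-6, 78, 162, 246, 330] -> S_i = -6 + 84*i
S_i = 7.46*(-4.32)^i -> [7.46, -32.23, 139.22, -601.44, 2598.21]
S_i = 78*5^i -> [78, 390, 1950, 9750, 48750]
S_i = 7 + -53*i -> [7, -46, -99, -152, -205]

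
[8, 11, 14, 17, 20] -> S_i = 8 + 3*i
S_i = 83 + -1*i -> [83, 82, 81, 80, 79]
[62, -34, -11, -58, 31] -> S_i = Random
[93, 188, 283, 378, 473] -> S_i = 93 + 95*i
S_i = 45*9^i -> [45, 405, 3645, 32805, 295245]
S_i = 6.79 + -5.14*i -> [6.79, 1.65, -3.49, -8.63, -13.77]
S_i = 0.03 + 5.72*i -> [0.03, 5.75, 11.47, 17.19, 22.91]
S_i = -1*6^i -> [-1, -6, -36, -216, -1296]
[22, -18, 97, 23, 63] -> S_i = Random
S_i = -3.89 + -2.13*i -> [-3.89, -6.02, -8.15, -10.28, -12.41]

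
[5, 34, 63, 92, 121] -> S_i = 5 + 29*i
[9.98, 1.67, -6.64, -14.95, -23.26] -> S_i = 9.98 + -8.31*i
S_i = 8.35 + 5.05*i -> [8.35, 13.4, 18.45, 23.5, 28.55]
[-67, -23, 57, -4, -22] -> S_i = Random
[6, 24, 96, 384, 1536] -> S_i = 6*4^i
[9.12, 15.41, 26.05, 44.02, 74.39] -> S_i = 9.12*1.69^i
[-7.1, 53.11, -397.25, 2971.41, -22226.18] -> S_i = -7.10*(-7.48)^i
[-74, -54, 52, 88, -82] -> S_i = Random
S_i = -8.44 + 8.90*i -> [-8.44, 0.46, 9.36, 18.26, 27.16]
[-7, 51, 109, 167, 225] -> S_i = -7 + 58*i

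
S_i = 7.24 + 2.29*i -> [7.24, 9.53, 11.82, 14.11, 16.4]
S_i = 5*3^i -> [5, 15, 45, 135, 405]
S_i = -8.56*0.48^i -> [-8.56, -4.11, -1.97, -0.95, -0.45]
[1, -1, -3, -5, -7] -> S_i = 1 + -2*i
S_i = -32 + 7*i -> [-32, -25, -18, -11, -4]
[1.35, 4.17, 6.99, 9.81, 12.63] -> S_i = 1.35 + 2.82*i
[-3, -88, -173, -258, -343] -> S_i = -3 + -85*i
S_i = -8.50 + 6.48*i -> [-8.5, -2.02, 4.46, 10.94, 17.42]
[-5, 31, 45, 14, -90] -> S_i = Random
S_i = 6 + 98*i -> [6, 104, 202, 300, 398]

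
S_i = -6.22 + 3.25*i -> [-6.22, -2.97, 0.28, 3.53, 6.78]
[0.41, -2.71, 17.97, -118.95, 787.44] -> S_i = 0.41*(-6.62)^i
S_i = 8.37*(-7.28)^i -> [8.37, -60.93, 443.6, -3229.38, 23509.91]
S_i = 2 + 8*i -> [2, 10, 18, 26, 34]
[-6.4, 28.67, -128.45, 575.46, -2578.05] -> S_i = -6.40*(-4.48)^i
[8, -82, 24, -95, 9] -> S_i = Random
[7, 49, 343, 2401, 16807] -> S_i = 7*7^i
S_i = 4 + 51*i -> [4, 55, 106, 157, 208]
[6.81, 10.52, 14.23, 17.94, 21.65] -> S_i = 6.81 + 3.71*i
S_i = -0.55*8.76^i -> [-0.55, -4.82, -42.21, -369.72, -3238.76]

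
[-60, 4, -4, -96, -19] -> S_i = Random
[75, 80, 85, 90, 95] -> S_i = 75 + 5*i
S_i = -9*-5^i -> [-9, 45, -225, 1125, -5625]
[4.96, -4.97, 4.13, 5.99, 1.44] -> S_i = Random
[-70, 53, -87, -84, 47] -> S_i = Random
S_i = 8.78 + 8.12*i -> [8.78, 16.9, 25.02, 33.14, 41.26]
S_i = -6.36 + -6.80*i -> [-6.36, -13.16, -19.96, -26.76, -33.56]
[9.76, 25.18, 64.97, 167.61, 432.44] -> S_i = 9.76*2.58^i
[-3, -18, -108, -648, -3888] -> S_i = -3*6^i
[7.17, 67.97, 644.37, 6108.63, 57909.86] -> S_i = 7.17*9.48^i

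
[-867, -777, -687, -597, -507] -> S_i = -867 + 90*i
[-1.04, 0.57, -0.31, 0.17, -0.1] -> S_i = -1.04*(-0.55)^i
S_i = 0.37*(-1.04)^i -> [0.37, -0.38, 0.4, -0.42, 0.43]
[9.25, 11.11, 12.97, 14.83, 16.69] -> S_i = 9.25 + 1.86*i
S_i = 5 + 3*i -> [5, 8, 11, 14, 17]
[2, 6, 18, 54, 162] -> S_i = 2*3^i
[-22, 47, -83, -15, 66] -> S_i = Random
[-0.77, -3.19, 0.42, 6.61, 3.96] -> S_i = Random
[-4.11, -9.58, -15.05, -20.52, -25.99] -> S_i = -4.11 + -5.47*i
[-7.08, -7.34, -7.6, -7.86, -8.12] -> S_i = -7.08 + -0.26*i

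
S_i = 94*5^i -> [94, 470, 2350, 11750, 58750]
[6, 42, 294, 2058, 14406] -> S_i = 6*7^i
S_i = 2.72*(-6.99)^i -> [2.72, -19.01, 132.9, -928.97, 6493.48]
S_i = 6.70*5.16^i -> [6.7, 34.57, 178.39, 920.5, 4749.78]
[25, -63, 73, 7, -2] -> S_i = Random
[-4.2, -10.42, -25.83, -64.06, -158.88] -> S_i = -4.20*2.48^i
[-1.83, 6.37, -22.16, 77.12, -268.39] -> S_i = -1.83*(-3.48)^i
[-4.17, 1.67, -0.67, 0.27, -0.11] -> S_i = -4.17*(-0.40)^i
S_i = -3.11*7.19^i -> [-3.11, -22.36, -160.77, -1155.97, -8311.43]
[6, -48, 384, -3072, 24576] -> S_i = 6*-8^i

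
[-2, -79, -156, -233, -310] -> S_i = -2 + -77*i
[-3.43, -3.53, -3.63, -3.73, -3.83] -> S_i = -3.43 + -0.10*i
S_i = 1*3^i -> [1, 3, 9, 27, 81]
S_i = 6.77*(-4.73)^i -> [6.77, -32.02, 151.46, -716.43, 3388.7]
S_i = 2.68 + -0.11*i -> [2.68, 2.57, 2.46, 2.35, 2.24]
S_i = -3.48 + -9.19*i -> [-3.48, -12.67, -21.86, -31.05, -40.24]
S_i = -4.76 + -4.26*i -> [-4.76, -9.02, -13.28, -17.54, -21.8]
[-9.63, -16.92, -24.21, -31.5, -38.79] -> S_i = -9.63 + -7.29*i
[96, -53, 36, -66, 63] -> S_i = Random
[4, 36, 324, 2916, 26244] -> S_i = 4*9^i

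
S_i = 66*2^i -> [66, 132, 264, 528, 1056]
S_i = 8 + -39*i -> [8, -31, -70, -109, -148]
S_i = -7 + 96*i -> [-7, 89, 185, 281, 377]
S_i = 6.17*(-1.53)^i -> [6.17, -9.44, 14.44, -22.1, 33.81]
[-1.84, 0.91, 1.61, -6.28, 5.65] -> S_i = Random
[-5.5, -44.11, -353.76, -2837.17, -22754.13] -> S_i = -5.50*8.02^i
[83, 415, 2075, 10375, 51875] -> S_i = 83*5^i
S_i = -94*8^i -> [-94, -752, -6016, -48128, -385024]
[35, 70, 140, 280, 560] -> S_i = 35*2^i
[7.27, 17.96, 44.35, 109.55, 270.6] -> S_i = 7.27*2.47^i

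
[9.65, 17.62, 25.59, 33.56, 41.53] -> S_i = 9.65 + 7.97*i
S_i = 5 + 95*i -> [5, 100, 195, 290, 385]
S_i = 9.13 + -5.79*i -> [9.13, 3.34, -2.45, -8.24, -14.03]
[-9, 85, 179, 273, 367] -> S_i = -9 + 94*i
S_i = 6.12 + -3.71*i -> [6.12, 2.41, -1.3, -5.01, -8.72]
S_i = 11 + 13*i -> [11, 24, 37, 50, 63]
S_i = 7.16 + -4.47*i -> [7.16, 2.69, -1.78, -6.25, -10.72]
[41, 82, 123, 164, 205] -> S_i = 41 + 41*i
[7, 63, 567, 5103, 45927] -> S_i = 7*9^i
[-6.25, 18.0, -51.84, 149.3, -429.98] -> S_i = -6.25*(-2.88)^i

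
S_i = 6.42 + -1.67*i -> [6.42, 4.75, 3.08, 1.41, -0.26]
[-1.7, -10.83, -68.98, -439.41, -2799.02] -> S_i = -1.70*6.37^i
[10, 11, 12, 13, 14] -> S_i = 10 + 1*i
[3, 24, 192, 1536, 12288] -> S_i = 3*8^i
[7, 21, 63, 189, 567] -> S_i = 7*3^i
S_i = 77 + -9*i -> [77, 68, 59, 50, 41]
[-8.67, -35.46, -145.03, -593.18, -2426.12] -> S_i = -8.67*4.09^i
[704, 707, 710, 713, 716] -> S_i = 704 + 3*i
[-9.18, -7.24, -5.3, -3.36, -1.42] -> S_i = -9.18 + 1.94*i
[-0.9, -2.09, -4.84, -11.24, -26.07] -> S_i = -0.90*2.32^i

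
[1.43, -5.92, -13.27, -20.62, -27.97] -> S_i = 1.43 + -7.35*i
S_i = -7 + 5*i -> [-7, -2, 3, 8, 13]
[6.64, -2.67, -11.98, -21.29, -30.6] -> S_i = 6.64 + -9.31*i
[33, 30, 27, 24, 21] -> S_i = 33 + -3*i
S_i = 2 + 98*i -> [2, 100, 198, 296, 394]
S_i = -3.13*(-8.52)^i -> [-3.13, 26.67, -227.21, 1935.81, -16493.12]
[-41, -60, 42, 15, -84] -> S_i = Random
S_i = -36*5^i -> [-36, -180, -900, -4500, -22500]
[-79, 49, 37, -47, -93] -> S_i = Random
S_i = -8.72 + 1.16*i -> [-8.72, -7.56, -6.4, -5.24, -4.08]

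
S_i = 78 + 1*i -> [78, 79, 80, 81, 82]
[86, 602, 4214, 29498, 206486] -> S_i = 86*7^i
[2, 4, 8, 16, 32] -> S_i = 2*2^i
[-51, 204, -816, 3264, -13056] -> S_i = -51*-4^i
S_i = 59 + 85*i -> [59, 144, 229, 314, 399]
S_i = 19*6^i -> [19, 114, 684, 4104, 24624]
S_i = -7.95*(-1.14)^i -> [-7.95, 9.06, -10.33, 11.78, -13.43]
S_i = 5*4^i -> [5, 20, 80, 320, 1280]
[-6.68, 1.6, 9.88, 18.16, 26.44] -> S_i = -6.68 + 8.28*i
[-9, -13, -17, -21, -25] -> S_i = -9 + -4*i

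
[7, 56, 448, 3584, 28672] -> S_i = 7*8^i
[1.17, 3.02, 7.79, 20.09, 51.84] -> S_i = 1.17*2.58^i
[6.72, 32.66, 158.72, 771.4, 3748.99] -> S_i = 6.72*4.86^i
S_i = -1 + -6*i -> [-1, -7, -13, -19, -25]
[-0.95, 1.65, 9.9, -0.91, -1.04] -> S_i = Random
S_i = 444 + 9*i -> [444, 453, 462, 471, 480]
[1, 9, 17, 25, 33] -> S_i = 1 + 8*i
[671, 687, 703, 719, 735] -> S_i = 671 + 16*i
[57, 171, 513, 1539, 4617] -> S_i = 57*3^i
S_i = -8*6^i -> [-8, -48, -288, -1728, -10368]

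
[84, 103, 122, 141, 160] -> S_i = 84 + 19*i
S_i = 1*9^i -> [1, 9, 81, 729, 6561]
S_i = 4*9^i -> [4, 36, 324, 2916, 26244]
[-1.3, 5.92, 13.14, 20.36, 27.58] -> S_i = -1.30 + 7.22*i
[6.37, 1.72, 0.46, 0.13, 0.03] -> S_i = 6.37*0.27^i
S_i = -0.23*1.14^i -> [-0.23, -0.26, -0.3, -0.34, -0.39]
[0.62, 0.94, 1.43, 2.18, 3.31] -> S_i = 0.62*1.52^i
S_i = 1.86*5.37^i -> [1.86, 9.99, 53.64, 288.03, 1546.71]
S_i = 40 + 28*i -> [40, 68, 96, 124, 152]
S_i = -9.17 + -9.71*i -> [-9.17, -18.88, -28.59, -38.3, -48.01]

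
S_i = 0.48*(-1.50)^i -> [0.48, -0.72, 1.08, -1.62, 2.43]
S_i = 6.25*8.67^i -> [6.25, 54.19, 469.81, 4073.21, 35314.77]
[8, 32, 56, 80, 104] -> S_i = 8 + 24*i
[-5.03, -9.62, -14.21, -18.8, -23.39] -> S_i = -5.03 + -4.59*i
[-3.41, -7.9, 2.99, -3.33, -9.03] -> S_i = Random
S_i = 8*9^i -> [8, 72, 648, 5832, 52488]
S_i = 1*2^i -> [1, 2, 4, 8, 16]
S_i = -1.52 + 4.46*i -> [-1.52, 2.94, 7.4, 11.86, 16.32]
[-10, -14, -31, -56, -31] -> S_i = Random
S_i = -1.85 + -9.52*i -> [-1.85, -11.37, -20.89, -30.41, -39.93]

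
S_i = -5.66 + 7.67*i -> [-5.66, 2.01, 9.68, 17.35, 25.02]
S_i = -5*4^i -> [-5, -20, -80, -320, -1280]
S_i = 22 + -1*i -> [22, 21, 20, 19, 18]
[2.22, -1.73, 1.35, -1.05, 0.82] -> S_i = 2.22*(-0.78)^i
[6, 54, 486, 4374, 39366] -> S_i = 6*9^i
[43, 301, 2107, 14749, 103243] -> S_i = 43*7^i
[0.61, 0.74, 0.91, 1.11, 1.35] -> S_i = 0.61*1.22^i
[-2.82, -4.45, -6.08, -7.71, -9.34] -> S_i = -2.82 + -1.63*i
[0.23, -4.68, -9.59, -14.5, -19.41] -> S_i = 0.23 + -4.91*i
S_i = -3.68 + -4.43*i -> [-3.68, -8.11, -12.54, -16.97, -21.4]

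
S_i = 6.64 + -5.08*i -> [6.64, 1.56, -3.52, -8.6, -13.68]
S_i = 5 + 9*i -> [5, 14, 23, 32, 41]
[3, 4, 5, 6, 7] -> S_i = 3 + 1*i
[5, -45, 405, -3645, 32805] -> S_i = 5*-9^i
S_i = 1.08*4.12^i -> [1.08, 4.45, 18.33, 75.53, 311.18]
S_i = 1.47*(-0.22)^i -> [1.47, -0.32, 0.07, -0.02, 0.0]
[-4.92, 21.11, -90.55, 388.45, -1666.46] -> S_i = -4.92*(-4.29)^i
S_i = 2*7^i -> [2, 14, 98, 686, 4802]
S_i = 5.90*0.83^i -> [5.9, 4.9, 4.06, 3.37, 2.8]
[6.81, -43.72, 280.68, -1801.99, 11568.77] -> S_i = 6.81*(-6.42)^i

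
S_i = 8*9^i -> [8, 72, 648, 5832, 52488]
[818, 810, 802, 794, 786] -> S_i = 818 + -8*i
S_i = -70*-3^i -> [-70, 210, -630, 1890, -5670]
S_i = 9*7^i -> [9, 63, 441, 3087, 21609]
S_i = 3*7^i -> [3, 21, 147, 1029, 7203]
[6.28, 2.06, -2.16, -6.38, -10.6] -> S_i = 6.28 + -4.22*i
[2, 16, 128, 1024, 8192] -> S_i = 2*8^i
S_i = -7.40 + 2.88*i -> [-7.4, -4.52, -1.64, 1.24, 4.12]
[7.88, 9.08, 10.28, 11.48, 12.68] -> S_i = 7.88 + 1.20*i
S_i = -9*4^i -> [-9, -36, -144, -576, -2304]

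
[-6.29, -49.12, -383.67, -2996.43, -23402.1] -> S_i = -6.29*7.81^i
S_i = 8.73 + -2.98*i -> [8.73, 5.75, 2.77, -0.21, -3.19]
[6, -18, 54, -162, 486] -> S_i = 6*-3^i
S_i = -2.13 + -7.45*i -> [-2.13, -9.58, -17.03, -24.48, -31.93]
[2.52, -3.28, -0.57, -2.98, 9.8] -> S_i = Random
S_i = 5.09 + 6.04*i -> [5.09, 11.13, 17.17, 23.21, 29.25]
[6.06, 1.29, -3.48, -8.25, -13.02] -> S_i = 6.06 + -4.77*i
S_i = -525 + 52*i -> [-525, -473, -421, -369, -317]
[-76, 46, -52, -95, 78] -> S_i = Random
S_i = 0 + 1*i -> [0, 1, 2, 3, 4]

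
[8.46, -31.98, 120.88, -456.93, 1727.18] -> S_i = 8.46*(-3.78)^i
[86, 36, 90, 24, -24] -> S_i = Random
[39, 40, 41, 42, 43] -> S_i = 39 + 1*i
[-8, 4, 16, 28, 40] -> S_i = -8 + 12*i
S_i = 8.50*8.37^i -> [8.5, 71.14, 595.48, 4984.2, 41717.74]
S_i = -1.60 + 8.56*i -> [-1.6, 6.96, 15.52, 24.08, 32.64]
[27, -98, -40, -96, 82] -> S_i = Random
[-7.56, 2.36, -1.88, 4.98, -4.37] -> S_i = Random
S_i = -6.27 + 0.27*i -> [-6.27, -6.0, -5.73, -5.46, -5.19]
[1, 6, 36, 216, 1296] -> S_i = 1*6^i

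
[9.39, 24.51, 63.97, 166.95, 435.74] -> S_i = 9.39*2.61^i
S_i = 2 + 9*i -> [2, 11, 20, 29, 38]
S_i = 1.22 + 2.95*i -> [1.22, 4.17, 7.12, 10.07, 13.02]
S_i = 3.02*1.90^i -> [3.02, 5.74, 10.9, 20.71, 39.36]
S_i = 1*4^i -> [1, 4, 16, 64, 256]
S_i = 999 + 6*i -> [999, 1005, 1011, 1017, 1023]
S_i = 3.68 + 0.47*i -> [3.68, 4.15, 4.62, 5.09, 5.56]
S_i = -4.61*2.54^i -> [-4.61, -11.71, -29.74, -75.54, -191.88]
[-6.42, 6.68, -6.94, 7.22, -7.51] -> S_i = -6.42*(-1.04)^i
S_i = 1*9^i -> [1, 9, 81, 729, 6561]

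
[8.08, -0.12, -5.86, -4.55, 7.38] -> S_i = Random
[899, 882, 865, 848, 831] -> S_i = 899 + -17*i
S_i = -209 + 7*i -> [-209, -202, -195, -188, -181]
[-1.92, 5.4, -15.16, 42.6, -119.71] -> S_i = -1.92*(-2.81)^i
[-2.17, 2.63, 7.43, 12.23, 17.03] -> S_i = -2.17 + 4.80*i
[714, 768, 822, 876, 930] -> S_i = 714 + 54*i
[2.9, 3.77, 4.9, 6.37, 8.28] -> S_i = 2.90*1.30^i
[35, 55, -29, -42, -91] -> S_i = Random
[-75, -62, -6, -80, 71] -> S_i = Random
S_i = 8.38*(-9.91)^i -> [8.38, -83.05, 822.98, -8155.77, 80823.68]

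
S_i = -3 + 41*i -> [-3, 38, 79, 120, 161]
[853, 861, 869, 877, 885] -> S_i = 853 + 8*i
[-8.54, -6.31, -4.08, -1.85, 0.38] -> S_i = -8.54 + 2.23*i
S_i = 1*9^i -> [1, 9, 81, 729, 6561]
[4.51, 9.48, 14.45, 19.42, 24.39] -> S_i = 4.51 + 4.97*i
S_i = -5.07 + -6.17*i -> [-5.07, -11.24, -17.41, -23.58, -29.75]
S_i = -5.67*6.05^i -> [-5.67, -34.3, -207.54, -1255.59, -7596.34]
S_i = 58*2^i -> [58, 116, 232, 464, 928]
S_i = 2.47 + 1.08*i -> [2.47, 3.55, 4.63, 5.71, 6.79]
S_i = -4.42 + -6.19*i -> [-4.42, -10.61, -16.8, -22.99, -29.18]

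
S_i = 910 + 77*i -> [910, 987, 1064, 1141, 1218]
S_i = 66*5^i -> [66, 330, 1650, 8250, 41250]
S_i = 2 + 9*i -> [2, 11, 20, 29, 38]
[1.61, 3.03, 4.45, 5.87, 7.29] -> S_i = 1.61 + 1.42*i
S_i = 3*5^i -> [3, 15, 75, 375, 1875]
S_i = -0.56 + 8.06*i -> [-0.56, 7.5, 15.56, 23.62, 31.68]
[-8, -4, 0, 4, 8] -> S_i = -8 + 4*i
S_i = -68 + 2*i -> [-68, -66, -64, -62, -60]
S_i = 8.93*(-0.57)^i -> [8.93, -5.09, 2.9, -1.65, 0.94]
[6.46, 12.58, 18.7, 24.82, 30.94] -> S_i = 6.46 + 6.12*i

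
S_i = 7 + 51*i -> [7, 58, 109, 160, 211]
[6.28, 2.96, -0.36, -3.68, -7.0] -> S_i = 6.28 + -3.32*i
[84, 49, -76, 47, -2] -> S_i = Random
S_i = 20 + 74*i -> [20, 94, 168, 242, 316]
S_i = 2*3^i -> [2, 6, 18, 54, 162]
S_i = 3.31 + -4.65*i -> [3.31, -1.34, -5.99, -10.64, -15.29]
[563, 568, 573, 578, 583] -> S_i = 563 + 5*i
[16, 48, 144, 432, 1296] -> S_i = 16*3^i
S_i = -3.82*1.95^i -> [-3.82, -7.45, -14.53, -28.32, -55.23]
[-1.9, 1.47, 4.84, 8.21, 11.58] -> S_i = -1.90 + 3.37*i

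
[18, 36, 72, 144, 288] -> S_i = 18*2^i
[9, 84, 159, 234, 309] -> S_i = 9 + 75*i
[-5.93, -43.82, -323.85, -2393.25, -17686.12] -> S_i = -5.93*7.39^i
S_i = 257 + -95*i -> [257, 162, 67, -28, -123]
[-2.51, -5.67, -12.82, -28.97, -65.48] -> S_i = -2.51*2.26^i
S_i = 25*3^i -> [25, 75, 225, 675, 2025]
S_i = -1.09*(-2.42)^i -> [-1.09, 2.64, -6.38, 15.45, -37.38]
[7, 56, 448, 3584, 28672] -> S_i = 7*8^i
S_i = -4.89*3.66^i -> [-4.89, -17.9, -65.5, -239.75, -877.47]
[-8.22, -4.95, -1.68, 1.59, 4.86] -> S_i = -8.22 + 3.27*i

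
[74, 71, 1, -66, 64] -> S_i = Random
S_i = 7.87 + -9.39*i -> [7.87, -1.52, -10.91, -20.3, -29.69]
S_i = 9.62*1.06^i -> [9.62, 10.2, 10.81, 11.46, 12.15]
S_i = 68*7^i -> [68, 476, 3332, 23324, 163268]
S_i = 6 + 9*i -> [6, 15, 24, 33, 42]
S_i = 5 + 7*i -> [5, 12, 19, 26, 33]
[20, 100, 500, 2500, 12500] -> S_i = 20*5^i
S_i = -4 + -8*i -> [-4, -12, -20, -28, -36]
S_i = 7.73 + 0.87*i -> [7.73, 8.6, 9.47, 10.34, 11.21]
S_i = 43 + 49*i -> [43, 92, 141, 190, 239]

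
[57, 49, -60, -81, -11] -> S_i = Random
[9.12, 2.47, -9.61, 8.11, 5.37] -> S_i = Random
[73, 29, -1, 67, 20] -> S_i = Random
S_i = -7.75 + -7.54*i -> [-7.75, -15.29, -22.83, -30.37, -37.91]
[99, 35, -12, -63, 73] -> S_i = Random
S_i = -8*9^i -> [-8, -72, -648, -5832, -52488]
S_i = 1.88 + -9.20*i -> [1.88, -7.32, -16.52, -25.72, -34.92]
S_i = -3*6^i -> [-3, -18, -108, -648, -3888]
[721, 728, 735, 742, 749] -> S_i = 721 + 7*i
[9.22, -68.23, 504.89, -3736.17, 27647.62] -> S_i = 9.22*(-7.40)^i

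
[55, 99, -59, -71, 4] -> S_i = Random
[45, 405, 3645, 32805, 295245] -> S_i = 45*9^i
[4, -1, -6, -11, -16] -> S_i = 4 + -5*i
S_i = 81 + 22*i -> [81, 103, 125, 147, 169]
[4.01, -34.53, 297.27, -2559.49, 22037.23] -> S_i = 4.01*(-8.61)^i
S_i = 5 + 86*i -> [5, 91, 177, 263, 349]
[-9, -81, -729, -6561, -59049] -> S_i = -9*9^i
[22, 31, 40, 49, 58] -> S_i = 22 + 9*i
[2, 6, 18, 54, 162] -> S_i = 2*3^i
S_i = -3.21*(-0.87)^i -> [-3.21, 2.79, -2.43, 2.11, -1.84]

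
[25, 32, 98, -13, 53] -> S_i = Random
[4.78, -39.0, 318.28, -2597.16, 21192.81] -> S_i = 4.78*(-8.16)^i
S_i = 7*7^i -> [7, 49, 343, 2401, 16807]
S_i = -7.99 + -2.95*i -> [-7.99, -10.94, -13.89, -16.84, -19.79]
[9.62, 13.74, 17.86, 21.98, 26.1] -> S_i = 9.62 + 4.12*i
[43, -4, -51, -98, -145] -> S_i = 43 + -47*i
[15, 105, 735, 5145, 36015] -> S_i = 15*7^i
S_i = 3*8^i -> [3, 24, 192, 1536, 12288]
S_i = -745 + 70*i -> [-745, -675, -605, -535, -465]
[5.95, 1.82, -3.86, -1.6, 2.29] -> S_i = Random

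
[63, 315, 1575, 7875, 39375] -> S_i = 63*5^i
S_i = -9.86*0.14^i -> [-9.86, -1.38, -0.19, -0.03, -0.0]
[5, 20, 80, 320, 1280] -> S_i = 5*4^i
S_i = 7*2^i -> [7, 14, 28, 56, 112]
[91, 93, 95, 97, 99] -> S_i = 91 + 2*i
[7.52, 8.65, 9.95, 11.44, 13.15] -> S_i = 7.52*1.15^i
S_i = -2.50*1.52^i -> [-2.5, -3.8, -5.78, -8.78, -13.34]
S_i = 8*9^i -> [8, 72, 648, 5832, 52488]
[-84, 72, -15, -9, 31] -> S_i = Random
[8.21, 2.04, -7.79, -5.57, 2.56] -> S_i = Random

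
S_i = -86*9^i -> [-86, -774, -6966, -62694, -564246]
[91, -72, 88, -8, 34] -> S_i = Random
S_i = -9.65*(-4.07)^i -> [-9.65, 39.28, -159.85, 650.59, -2647.92]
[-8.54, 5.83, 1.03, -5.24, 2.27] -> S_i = Random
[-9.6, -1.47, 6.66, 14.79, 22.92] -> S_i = -9.60 + 8.13*i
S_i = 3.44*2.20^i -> [3.44, 7.57, 16.65, 36.63, 80.58]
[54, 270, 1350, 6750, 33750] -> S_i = 54*5^i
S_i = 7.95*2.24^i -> [7.95, 17.81, 39.89, 89.35, 200.15]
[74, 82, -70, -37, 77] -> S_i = Random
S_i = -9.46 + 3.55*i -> [-9.46, -5.91, -2.36, 1.19, 4.74]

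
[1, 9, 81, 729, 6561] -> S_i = 1*9^i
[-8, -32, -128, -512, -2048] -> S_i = -8*4^i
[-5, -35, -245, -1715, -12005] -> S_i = -5*7^i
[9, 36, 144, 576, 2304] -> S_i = 9*4^i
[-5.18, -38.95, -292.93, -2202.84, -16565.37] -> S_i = -5.18*7.52^i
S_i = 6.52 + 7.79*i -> [6.52, 14.31, 22.1, 29.89, 37.68]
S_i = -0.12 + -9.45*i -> [-0.12, -9.57, -19.02, -28.47, -37.92]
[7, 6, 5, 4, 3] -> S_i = 7 + -1*i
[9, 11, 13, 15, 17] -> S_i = 9 + 2*i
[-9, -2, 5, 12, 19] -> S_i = -9 + 7*i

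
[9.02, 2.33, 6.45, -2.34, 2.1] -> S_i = Random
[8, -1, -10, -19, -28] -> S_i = 8 + -9*i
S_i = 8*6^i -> [8, 48, 288, 1728, 10368]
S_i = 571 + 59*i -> [571, 630, 689, 748, 807]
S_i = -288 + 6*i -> [-288, -282, -276, -270, -264]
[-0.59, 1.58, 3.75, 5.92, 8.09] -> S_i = -0.59 + 2.17*i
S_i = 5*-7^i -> [5, -35, 245, -1715, 12005]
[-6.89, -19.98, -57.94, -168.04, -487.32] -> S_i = -6.89*2.90^i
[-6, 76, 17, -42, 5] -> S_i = Random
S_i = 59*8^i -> [59, 472, 3776, 30208, 241664]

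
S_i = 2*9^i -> [2, 18, 162, 1458, 13122]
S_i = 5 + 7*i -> [5, 12, 19, 26, 33]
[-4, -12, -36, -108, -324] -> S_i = -4*3^i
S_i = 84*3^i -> [84, 252, 756, 2268, 6804]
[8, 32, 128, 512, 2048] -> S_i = 8*4^i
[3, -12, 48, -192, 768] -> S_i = 3*-4^i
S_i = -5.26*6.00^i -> [-5.26, -31.56, -189.36, -1136.16, -6816.96]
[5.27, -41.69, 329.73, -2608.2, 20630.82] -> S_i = 5.27*(-7.91)^i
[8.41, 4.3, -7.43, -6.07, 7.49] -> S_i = Random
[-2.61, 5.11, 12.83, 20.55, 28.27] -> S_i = -2.61 + 7.72*i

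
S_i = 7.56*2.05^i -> [7.56, 15.5, 31.77, 65.13, 133.52]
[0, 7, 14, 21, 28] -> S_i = 0 + 7*i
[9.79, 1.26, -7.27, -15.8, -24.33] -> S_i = 9.79 + -8.53*i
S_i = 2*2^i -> [2, 4, 8, 16, 32]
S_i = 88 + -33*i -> [88, 55, 22, -11, -44]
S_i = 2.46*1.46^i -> [2.46, 3.59, 5.24, 7.66, 11.18]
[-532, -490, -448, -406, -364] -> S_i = -532 + 42*i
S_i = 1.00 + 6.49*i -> [1.0, 7.49, 13.98, 20.47, 26.96]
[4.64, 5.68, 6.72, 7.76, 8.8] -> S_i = 4.64 + 1.04*i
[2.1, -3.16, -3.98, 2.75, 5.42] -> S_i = Random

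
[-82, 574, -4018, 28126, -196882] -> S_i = -82*-7^i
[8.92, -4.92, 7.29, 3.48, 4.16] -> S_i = Random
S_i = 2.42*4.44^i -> [2.42, 10.74, 47.71, 211.82, 940.47]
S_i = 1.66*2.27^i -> [1.66, 3.77, 8.55, 19.42, 44.08]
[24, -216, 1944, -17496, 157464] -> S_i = 24*-9^i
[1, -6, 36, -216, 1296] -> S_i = 1*-6^i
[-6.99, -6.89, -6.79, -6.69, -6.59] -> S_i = -6.99 + 0.10*i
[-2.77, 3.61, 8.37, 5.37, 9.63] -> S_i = Random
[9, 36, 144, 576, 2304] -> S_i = 9*4^i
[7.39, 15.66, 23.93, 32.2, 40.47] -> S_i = 7.39 + 8.27*i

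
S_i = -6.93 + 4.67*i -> [-6.93, -2.26, 2.41, 7.08, 11.75]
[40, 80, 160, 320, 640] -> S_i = 40*2^i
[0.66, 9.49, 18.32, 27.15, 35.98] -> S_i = 0.66 + 8.83*i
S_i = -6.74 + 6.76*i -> [-6.74, 0.02, 6.78, 13.54, 20.3]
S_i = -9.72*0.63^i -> [-9.72, -6.12, -3.86, -2.43, -1.53]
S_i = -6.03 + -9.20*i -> [-6.03, -15.23, -24.43, -33.63, -42.83]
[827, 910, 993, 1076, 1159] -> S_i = 827 + 83*i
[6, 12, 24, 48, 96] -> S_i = 6*2^i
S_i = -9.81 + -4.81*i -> [-9.81, -14.62, -19.43, -24.24, -29.05]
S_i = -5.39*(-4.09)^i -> [-5.39, 22.05, -90.16, 368.77, -1508.28]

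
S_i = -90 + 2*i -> [-90, -88, -86, -84, -82]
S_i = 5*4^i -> [5, 20, 80, 320, 1280]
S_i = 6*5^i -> [6, 30, 150, 750, 3750]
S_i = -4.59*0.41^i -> [-4.59, -1.88, -0.77, -0.32, -0.13]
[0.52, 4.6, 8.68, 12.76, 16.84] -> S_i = 0.52 + 4.08*i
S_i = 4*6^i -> [4, 24, 144, 864, 5184]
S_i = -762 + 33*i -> [-762, -729, -696, -663, -630]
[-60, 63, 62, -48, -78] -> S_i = Random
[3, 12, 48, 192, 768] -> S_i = 3*4^i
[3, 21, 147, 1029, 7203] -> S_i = 3*7^i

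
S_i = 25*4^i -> [25, 100, 400, 1600, 6400]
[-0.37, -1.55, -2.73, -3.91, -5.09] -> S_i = -0.37 + -1.18*i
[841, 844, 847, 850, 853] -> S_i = 841 + 3*i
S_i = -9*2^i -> [-9, -18, -36, -72, -144]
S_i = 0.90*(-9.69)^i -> [0.9, -8.72, 84.51, -818.87, 7934.83]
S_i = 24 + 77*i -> [24, 101, 178, 255, 332]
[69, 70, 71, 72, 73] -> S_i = 69 + 1*i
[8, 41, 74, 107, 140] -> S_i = 8 + 33*i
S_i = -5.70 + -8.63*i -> [-5.7, -14.33, -22.96, -31.59, -40.22]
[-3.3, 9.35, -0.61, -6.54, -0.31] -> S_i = Random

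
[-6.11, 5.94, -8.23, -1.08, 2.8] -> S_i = Random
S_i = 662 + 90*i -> [662, 752, 842, 932, 1022]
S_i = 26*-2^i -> [26, -52, 104, -208, 416]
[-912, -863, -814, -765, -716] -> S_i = -912 + 49*i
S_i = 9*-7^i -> [9, -63, 441, -3087, 21609]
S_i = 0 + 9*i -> [0, 9, 18, 27, 36]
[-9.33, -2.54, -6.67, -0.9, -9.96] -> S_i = Random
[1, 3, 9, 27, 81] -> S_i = 1*3^i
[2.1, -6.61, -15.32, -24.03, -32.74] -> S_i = 2.10 + -8.71*i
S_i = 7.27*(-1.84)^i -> [7.27, -13.38, 24.61, -45.29, 83.33]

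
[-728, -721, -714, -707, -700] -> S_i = -728 + 7*i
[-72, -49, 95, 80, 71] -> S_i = Random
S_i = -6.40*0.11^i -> [-6.4, -0.7, -0.08, -0.01, -0.0]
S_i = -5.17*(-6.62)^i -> [-5.17, 34.23, -226.57, 1499.91, -9929.39]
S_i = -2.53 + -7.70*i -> [-2.53, -10.23, -17.93, -25.63, -33.33]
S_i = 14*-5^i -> [14, -70, 350, -1750, 8750]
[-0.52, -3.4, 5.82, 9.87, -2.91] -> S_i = Random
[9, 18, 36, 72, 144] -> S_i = 9*2^i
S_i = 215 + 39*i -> [215, 254, 293, 332, 371]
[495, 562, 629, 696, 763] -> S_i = 495 + 67*i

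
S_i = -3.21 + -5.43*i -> [-3.21, -8.64, -14.07, -19.5, -24.93]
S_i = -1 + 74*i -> [-1, 73, 147, 221, 295]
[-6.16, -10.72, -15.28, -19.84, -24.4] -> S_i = -6.16 + -4.56*i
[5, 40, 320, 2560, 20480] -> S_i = 5*8^i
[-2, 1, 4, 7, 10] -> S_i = -2 + 3*i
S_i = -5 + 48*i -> [-5, 43, 91, 139, 187]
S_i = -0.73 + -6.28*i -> [-0.73, -7.01, -13.29, -19.57, -25.85]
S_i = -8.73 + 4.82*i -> [-8.73, -3.91, 0.91, 5.73, 10.55]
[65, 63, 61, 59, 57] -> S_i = 65 + -2*i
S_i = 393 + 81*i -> [393, 474, 555, 636, 717]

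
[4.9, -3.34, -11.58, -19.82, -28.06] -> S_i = 4.90 + -8.24*i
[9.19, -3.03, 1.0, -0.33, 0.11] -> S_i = 9.19*(-0.33)^i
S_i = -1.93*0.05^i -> [-1.93, -0.1, -0.0, -0.0, -0.0]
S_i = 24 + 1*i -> [24, 25, 26, 27, 28]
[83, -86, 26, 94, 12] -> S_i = Random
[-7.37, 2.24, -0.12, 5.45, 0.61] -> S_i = Random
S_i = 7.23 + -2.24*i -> [7.23, 4.99, 2.75, 0.51, -1.73]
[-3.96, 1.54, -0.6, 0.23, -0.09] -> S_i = -3.96*(-0.39)^i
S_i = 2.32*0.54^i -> [2.32, 1.25, 0.68, 0.37, 0.2]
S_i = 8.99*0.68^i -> [8.99, 6.11, 4.16, 2.83, 1.92]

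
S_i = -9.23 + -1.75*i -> [-9.23, -10.98, -12.73, -14.48, -16.23]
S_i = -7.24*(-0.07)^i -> [-7.24, 0.51, -0.04, 0.0, -0.0]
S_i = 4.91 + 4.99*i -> [4.91, 9.9, 14.89, 19.88, 24.87]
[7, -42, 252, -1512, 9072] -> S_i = 7*-6^i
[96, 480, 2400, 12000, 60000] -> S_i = 96*5^i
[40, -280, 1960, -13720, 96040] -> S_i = 40*-7^i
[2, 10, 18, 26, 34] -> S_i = 2 + 8*i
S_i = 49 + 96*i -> [49, 145, 241, 337, 433]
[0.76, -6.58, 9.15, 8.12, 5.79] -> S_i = Random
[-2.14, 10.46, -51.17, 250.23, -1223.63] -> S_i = -2.14*(-4.89)^i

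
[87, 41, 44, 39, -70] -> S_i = Random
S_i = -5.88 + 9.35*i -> [-5.88, 3.47, 12.82, 22.17, 31.52]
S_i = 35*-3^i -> [35, -105, 315, -945, 2835]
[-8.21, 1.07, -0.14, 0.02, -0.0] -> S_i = -8.21*(-0.13)^i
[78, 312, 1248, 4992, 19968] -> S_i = 78*4^i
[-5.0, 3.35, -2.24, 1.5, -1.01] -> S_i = -5.00*(-0.67)^i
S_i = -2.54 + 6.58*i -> [-2.54, 4.04, 10.62, 17.2, 23.78]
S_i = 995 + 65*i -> [995, 1060, 1125, 1190, 1255]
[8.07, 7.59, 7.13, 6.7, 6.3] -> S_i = 8.07*0.94^i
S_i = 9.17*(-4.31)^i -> [9.17, -39.52, 170.34, -734.18, 3164.31]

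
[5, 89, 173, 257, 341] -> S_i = 5 + 84*i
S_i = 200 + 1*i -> [200, 201, 202, 203, 204]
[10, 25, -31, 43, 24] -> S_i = Random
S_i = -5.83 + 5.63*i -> [-5.83, -0.2, 5.43, 11.06, 16.69]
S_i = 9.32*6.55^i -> [9.32, 61.05, 399.85, 2619.03, 17154.62]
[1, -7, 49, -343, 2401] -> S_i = 1*-7^i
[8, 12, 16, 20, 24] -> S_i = 8 + 4*i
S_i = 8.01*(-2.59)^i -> [8.01, -20.75, 53.73, -139.17, 360.44]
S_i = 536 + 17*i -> [536, 553, 570, 587, 604]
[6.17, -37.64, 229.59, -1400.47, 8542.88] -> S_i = 6.17*(-6.10)^i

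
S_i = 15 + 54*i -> [15, 69, 123, 177, 231]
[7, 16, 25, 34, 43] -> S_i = 7 + 9*i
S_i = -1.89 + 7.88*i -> [-1.89, 5.99, 13.87, 21.75, 29.63]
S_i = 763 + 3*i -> [763, 766, 769, 772, 775]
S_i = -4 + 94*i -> [-4, 90, 184, 278, 372]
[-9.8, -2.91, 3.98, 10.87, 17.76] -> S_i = -9.80 + 6.89*i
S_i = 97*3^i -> [97, 291, 873, 2619, 7857]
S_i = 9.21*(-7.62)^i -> [9.21, -70.18, 534.77, -4074.97, 31051.28]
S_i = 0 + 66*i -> [0, 66, 132, 198, 264]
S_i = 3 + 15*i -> [3, 18, 33, 48, 63]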